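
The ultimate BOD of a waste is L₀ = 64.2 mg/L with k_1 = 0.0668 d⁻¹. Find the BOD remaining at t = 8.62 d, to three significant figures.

L_t = L₀ e^(−k_1 t) = 64.2 × e^(−0.0668×8.62) = 64.2 × 0.5622 = 36.10 mg/L.

L ≈ 36.1 mg/L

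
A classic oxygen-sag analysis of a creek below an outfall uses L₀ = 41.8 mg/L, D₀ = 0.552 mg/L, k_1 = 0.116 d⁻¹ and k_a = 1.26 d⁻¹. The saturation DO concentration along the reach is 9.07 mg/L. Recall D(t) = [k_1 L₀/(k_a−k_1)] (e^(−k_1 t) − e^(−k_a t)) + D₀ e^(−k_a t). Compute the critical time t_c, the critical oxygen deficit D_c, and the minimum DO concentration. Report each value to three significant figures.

t_c ≈ 1.96 d; D_c ≈ 3.06 mg/L; min DO ≈ 6.01 mg/L

With k_a/k_1 = 10.86 and 1 − D₀(k_a−k_1)/(k_1 L₀) = 0.8698,
t_c = ln(10.86 × 0.8698) / (1.26 − 0.116) = ln(9.447) / 1.144 = 2.246/1.144 = 1.963 d.
L(t_c) = L₀ e^(−k_1 t_c) = 41.8 × 0.7964 = 33.29 mg/L, and at the critical point k_a D_c = k_1 L, so D_c = (0.116/1.26) × 33.29 = 3.065 mg/L.
Minimum DO = C_s − D_c = 9.07 − 3.065 = 6.005 mg/L.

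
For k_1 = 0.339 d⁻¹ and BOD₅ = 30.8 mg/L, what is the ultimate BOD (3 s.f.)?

BOD₅ = L₀(1 − e^(−5k_1)) ⇒ L₀ = BOD₅ / (1 − e^(−5×0.339))
= 30.8 / (1 − 0.1836) = 30.8 / 0.8164 = 37.73 mg/L.

L₀ ≈ 37.7 mg/L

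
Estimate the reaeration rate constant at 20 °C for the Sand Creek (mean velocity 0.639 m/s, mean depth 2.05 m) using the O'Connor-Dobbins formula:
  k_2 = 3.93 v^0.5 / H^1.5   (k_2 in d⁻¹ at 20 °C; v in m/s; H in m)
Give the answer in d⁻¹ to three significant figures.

k_2 = 3.93 × 0.639^0.5 / 2.05^1.5 = 3.93 × 0.7994 / 2.935 = 1.070 d⁻¹.

k_2 ≈ 1.07 d⁻¹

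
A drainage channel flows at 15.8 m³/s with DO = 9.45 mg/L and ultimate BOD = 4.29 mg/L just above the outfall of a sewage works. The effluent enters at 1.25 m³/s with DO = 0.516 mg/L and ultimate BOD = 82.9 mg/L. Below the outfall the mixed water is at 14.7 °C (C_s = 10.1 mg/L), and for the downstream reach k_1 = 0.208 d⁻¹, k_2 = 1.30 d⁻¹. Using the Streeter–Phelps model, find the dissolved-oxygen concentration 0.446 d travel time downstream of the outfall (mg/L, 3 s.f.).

Mixed DO = (15.8×9.45 + 1.25×0.516)/(15.8+1.25) = 150.0/17.05 = 8.795 mg/L.
Mixed L₀ = (15.8×4.29 + 1.25×82.9)/(17.05) = 171.4/17.05 = 10.05 mg/L.
Initial deficit D₀ = C_s − DO₀ = 10.1 − 8.795 = 1.305 mg/L.
D(0.446) = [0.208×10.05/(1.30−0.208)](e^(−0.208×0.446) − e^(−1.30×0.446)) + 1.305 e^(−1.30×0.446)
= 1.915 × (0.9114 − 0.5600) + 1.305 × 0.5600 = 1.404 mg/L.
DO = 10.1 − 1.404 = 8.696 mg/L.

DO ≈ 8.70 mg/L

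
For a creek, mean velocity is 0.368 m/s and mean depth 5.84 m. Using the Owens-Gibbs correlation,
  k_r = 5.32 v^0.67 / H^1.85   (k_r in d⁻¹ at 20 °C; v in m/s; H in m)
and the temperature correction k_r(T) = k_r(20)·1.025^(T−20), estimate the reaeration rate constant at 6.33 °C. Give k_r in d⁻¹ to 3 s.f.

k_r ≈ 0.0742 d⁻¹

k_r(20) = 5.32 × 0.368^0.67 / 5.84^1.85 = 5.32 × 0.5118 / 26.17 = 0.1040 d⁻¹.
k_r(6.33) = 0.1040 × 1.025^(6.33−20) = 0.1040 × 0.7135 = 0.07423 d⁻¹.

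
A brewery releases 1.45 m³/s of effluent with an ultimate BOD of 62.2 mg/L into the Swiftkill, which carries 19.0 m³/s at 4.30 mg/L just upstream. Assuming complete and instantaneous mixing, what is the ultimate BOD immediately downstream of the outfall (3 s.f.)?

8.41 mg/L

Flow-weighted mixing: C = (Q_r C_r + Q_w C_w)/(Q_r + Q_w)
= (19.0×4.30 + 1.45×62.2)/(19.0 + 1.45) = 171.9/20.45 = 8.405 mg/L.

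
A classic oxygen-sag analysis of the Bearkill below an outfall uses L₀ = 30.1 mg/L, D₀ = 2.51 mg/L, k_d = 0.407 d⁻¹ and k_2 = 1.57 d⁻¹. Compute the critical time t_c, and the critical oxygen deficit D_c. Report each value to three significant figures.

t_c = [1/(k_2−k_d)] ln[(k_2/k_d)(1 − D₀(k_2−k_d)/(k_d L₀))]
= [1/(1.57−0.407)] ln[(1.57/0.407)(1 − 2.51×1.163/(0.407×30.1))]
= (1/1.163) ln[3.857 × 0.7617] = 0.8598 × ln(2.938) = 0.8598 × 1.078 = 0.9268 d.
D_c = (k_d/k_2) L₀ e^(−k_d t_c) = (0.407/1.57) × 30.1 × e^(−0.407×0.9268) = 0.2592 × 30.1 × 0.6858 = 5.351 mg/L.

t_c ≈ 0.927 d; D_c ≈ 5.35 mg/L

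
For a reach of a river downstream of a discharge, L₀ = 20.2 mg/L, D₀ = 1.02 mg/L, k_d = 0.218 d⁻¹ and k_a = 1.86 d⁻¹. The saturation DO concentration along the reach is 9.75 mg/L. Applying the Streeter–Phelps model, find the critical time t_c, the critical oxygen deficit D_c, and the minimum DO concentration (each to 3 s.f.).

At the critical point dD/dt = 0, so k_d L₀ e^(−k_d t) = k_a D. Substituting D(t) from the Streeter–Phelps equation and solving for t gives
t_c = ln[(k_a/k_d)(1 − D₀(k_a−k_d)/(k_d L₀))] / (k_a−k_d).
Here k_a−k_d = 1.642 d⁻¹ and 1 − D₀(k_a−k_d)/(k_d L₀) = 1 − 1.02×1.642/(0.218×20.2) = 0.6197, so
t_c = ln(8.532 × 0.6197) / 1.642 = 1.665 / 1.642 = 1.014 d.
L(t_c) = L₀ e^(−k_d t_c) = 20.2 × 0.8016 = 16.19 mg/L, and at the critical point k_a D_c = k_d L, so D_c = (0.218/1.86) × 16.19 = 1.898 mg/L.
Minimum DO = C_s − D_c = 9.75 − 1.898 = 7.852 mg/L.

t_c ≈ 1.01 d; D_c ≈ 1.90 mg/L; min DO ≈ 7.85 mg/L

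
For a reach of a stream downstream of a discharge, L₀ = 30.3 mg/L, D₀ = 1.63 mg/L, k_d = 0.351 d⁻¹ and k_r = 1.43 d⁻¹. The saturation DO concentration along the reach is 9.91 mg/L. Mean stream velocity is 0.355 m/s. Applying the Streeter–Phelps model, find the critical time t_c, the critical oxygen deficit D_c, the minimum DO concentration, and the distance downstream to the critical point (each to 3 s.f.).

t_c ≈ 1.13 d; D_c ≈ 4.99 mg/L; min DO ≈ 4.92 mg/L; x_c ≈ 34.8 km

With k_r/k_d = 4.074 and 1 − D₀(k_r−k_d)/(k_d L₀) = 0.8346,
t_c = ln(4.074 × 0.8346) / (1.43 − 0.351) = ln(3.400) / 1.079 = 1.224/1.079 = 1.134 d.
L(t_c) = L₀ e^(−k_d t_c) = 30.3 × 0.6716 = 20.35 mg/L, and at the critical point k_r D_c = k_d L, so D_c = (0.351/1.43) × 20.35 = 4.995 mg/L.
Minimum DO = C_s − D_c = 9.91 − 4.995 = 4.915 mg/L.
x_c = v t_c = 0.355 m/s × 1.134 d × 86400 s/d = 34790 m ≈ 34.8 km.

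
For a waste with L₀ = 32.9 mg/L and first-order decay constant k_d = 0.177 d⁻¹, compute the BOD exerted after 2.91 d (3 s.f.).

y ≈ 13.2 mg/L

y_t = L₀(1 − e^(−k_d t)) = 32.9 × (1 − e^(−0.177×2.91))
= 32.9 × (1 − 0.5975) = 32.9 × 0.4025 = 13.24 mg/L.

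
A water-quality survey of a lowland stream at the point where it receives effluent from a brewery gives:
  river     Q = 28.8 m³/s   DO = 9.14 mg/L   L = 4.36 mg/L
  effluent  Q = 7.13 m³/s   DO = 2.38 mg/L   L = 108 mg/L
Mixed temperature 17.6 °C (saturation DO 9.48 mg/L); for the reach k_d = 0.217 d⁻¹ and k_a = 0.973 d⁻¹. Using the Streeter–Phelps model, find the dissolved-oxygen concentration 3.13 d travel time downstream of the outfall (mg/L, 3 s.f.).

DO ≈ 6.11 mg/L

Mixed DO = (28.8×9.14 + 7.13×2.38)/(28.8+7.13) = 280.2/35.93 = 7.799 mg/L.
Mixed L₀ = (28.8×4.36 + 7.13×108)/(35.93) = 895.6/35.93 = 24.93 mg/L.
Initial deficit D₀ = C_s − DO₀ = 9.48 − 7.799 = 1.681 mg/L.
D(3.13) = [0.217×24.93/(0.973−0.217)](e^(−0.217×3.13) − e^(−0.973×3.13)) + 1.681 e^(−0.973×3.13)
= 7.155 × (0.5070 − 0.04757) + 1.681 × 0.04757 = 3.367 mg/L.
DO = 9.48 − 3.367 = 6.113 mg/L.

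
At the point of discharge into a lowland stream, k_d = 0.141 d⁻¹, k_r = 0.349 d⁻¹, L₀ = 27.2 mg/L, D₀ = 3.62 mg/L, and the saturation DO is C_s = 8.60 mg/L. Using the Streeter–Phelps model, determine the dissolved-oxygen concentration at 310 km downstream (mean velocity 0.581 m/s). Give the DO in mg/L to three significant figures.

DO ≈ 2.60 mg/L

Travel time t = x/v = 310 km / (0.581 m/s) = 310000 m / 0.581 m/s = 533600 s = 6.175 d.
k_d L₀/(k_r−k_d) = 0.141×27.2/(0.349−0.141) = 3.835/0.2080 = 18.44 mg/L.
e^(−k_d t) = e^(−0.141×6.175) = 0.4186; e^(−k_r t) = e^(−0.349×6.175) = 0.1159.
D = 18.44 × (0.4186 − 0.1159) + 3.62 × 0.1159 = 5.583 + 0.4195 = 6.002 mg/L.
DO = C_s − D = 8.60 − 6.002 = 2.598 mg/L.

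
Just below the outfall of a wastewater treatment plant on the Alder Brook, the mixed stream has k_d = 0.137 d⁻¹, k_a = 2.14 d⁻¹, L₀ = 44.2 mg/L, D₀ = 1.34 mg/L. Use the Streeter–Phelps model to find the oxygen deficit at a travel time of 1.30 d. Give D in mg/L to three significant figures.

D ≈ 2.43 mg/L

k_d L₀/(k_a−k_d) = 0.137×44.2/(2.14−0.137) = 6.055/2.003 = 3.023 mg/L.
e^(−k_d t) = e^(−0.137×1.300) = 0.8369; e^(−k_a t) = e^(−2.14×1.300) = 0.06191.
D = 3.023 × (0.8369 − 0.06191) + 1.34 × 0.06191 = 2.343 + 0.08297 = 2.426 mg/L.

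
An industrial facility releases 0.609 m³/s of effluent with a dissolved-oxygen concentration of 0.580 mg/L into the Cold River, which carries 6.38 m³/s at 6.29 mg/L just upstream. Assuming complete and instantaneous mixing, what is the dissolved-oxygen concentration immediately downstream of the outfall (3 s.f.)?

Flow-weighted mixing: C = (Q_r C_r + Q_w C_w)/(Q_r + Q_w)
= (6.38×6.29 + 0.609×0.580)/(6.38 + 0.609) = 40.48/6.989 = 5.792 mg/L.

5.79 mg/L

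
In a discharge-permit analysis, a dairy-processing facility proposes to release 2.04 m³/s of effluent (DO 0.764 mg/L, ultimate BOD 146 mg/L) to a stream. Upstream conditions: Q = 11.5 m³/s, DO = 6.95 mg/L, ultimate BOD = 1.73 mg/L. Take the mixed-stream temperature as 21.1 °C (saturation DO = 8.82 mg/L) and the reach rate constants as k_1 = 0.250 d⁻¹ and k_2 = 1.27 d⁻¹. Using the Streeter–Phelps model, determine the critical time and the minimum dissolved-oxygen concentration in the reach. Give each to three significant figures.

t_c ≈ 0.939 d; minimum DO ≈ 5.17 mg/L

Mixed DO = (11.5×6.95 + 2.04×0.764)/(11.5+2.04) = 81.48/13.54 = 6.018 mg/L.
Mixed L₀ = (11.5×1.73 + 2.04×146)/(13.54) = 317.7/13.54 = 23.47 mg/L.
Initial deficit D₀ = C_s − DO₀ = 8.82 − 6.018 = 2.802 mg/L.
t_c = (1/1.020) ln[(1.27/0.250)(1 − 2.802×1.020/(0.250×23.47))] = 0.9804 × ln(2.605) = 0.9387 d.
D_c = (0.250/1.27) × 23.47 × e^(−0.250×0.9387) = 0.1969 × 23.47 × 0.7908 = 3.653 mg/L.
Minimum DO = 8.82 − 3.653 = 5.167 mg/L.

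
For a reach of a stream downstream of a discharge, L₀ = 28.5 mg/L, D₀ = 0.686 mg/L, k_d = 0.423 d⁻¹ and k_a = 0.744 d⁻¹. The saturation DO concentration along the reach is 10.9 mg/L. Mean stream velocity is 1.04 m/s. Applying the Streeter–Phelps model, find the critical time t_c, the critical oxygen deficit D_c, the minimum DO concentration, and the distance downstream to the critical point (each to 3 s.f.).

With k_a/k_d = 1.759 and 1 − D₀(k_a−k_d)/(k_d L₀) = 0.9817,
t_c = ln(1.759 × 0.9817) / (0.744 − 0.423) = ln(1.727) / 0.3210 = 0.5462/0.3210 = 1.702 d.
D_c = (k_d/k_a) L₀ e^(−k_d t_c) = (0.423/0.744) × 28.5 × e^(−0.423×1.702) = 0.5685 × 28.5 × 0.4868 = 7.889 mg/L.
Minimum DO = C_s − D_c = 10.9 − 7.889 = 3.011 mg/L.
x_c = v t_c = 1.04 m/s × 1.702 d × 86400 s/d = 152900 m ≈ 153 km.

t_c ≈ 1.70 d; D_c ≈ 7.89 mg/L; min DO ≈ 3.01 mg/L; x_c ≈ 153 km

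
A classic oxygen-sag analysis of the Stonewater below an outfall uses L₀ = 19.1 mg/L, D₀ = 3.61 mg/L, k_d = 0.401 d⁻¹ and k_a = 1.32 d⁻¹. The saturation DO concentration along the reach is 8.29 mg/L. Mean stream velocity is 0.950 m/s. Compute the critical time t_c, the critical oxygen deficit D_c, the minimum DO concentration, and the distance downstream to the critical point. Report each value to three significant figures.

t_c ≈ 0.679 d; D_c ≈ 4.42 mg/L; min DO ≈ 3.87 mg/L; x_c ≈ 55.7 km

With k_a/k_d = 3.292 and 1 − D₀(k_a−k_d)/(k_d L₀) = 0.5668,
t_c = ln(3.292 × 0.5668) / (1.32 − 0.401) = ln(1.866) / 0.9190 = 0.6238/0.9190 = 0.6787 d.
L(t_c) = L₀ e^(−k_d t_c) = 19.1 × 0.7617 = 14.55 mg/L, and at the critical point k_a D_c = k_d L, so D_c = (0.401/1.32) × 14.55 = 4.420 mg/L.
Minimum DO = C_s − D_c = 8.29 − 4.420 = 3.870 mg/L.
x_c = v t_c = 0.950 m/s × 0.6787 d × 86400 s/d = 55710 m ≈ 55.7 km.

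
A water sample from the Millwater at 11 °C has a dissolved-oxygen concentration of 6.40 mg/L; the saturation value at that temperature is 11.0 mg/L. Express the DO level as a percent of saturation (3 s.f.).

58.2 % saturation

% saturation = C/C_s × 100 = 6.40/11.0 × 100 = 58.2 %.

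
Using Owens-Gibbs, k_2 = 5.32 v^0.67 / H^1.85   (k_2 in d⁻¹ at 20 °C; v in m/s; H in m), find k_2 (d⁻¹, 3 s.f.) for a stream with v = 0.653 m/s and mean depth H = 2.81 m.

k_2 = 5.32 × 0.653^0.67 / 2.81^1.85 = 5.32 × 0.7516 / 6.762 = 0.5913 d⁻¹.

k_2 ≈ 0.591 d⁻¹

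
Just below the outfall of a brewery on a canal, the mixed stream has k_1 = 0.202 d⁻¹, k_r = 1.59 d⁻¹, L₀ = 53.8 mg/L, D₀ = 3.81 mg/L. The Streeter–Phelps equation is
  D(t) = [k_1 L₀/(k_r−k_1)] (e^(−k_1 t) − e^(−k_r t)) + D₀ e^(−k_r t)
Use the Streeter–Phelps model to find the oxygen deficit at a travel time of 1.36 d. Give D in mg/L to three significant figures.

k_1 L₀/(k_r−k_1) = 0.202×53.8/(1.59−0.202) = 10.87/1.388 = 7.830 mg/L.
e^(−k_1 t) = e^(−0.202×1.360) = 0.7598; e^(−k_r t) = e^(−1.59×1.360) = 0.1150.
D = 7.830 × (0.7598 − 0.1150) + 3.81 × 0.1150 = 5.048 + 0.4383 = 5.486 mg/L.

D ≈ 5.49 mg/L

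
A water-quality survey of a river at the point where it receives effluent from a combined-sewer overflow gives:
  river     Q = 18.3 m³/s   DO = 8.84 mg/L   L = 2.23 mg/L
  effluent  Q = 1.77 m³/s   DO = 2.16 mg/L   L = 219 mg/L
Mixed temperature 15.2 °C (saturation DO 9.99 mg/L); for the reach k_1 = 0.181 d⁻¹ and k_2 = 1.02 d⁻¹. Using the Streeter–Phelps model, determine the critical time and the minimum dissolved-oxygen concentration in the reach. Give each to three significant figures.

Mixed DO = (18.3×8.84 + 1.77×2.16)/(18.3+1.77) = 165.6/20.07 = 8.251 mg/L.
Mixed L₀ = (18.3×2.23 + 1.77×219)/(20.07) = 428.4/20.07 = 21.35 mg/L.
Initial deficit D₀ = C_s − DO₀ = 9.99 − 8.251 = 1.739 mg/L.
t_c = (1/0.8390) ln[(1.02/0.181)(1 − 1.739×0.8390/(0.181×21.35))] = 1.192 × ln(3.507) = 1.496 d.
D_c = (0.181/1.02) × 21.35 × e^(−0.181×1.496) = 0.1775 × 21.35 × 0.7628 = 2.890 mg/L.
Minimum DO = 9.99 − 2.890 = 7.100 mg/L.

t_c ≈ 1.50 d; minimum DO ≈ 7.10 mg/L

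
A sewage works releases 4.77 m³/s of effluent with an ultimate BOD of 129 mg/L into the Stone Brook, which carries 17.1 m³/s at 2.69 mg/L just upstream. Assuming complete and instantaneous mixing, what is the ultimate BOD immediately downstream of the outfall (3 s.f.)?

30.2 mg/L

Flow-weighted mixing: C = (Q_r C_r + Q_w C_w)/(Q_r + Q_w)
= (17.1×2.69 + 4.77×129)/(17.1 + 4.77) = 661.3/21.87 = 30.24 mg/L.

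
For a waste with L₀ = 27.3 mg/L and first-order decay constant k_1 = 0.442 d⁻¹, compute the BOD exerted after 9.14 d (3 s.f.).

y ≈ 26.8 mg/L

y_t = L₀(1 − e^(−k_1 t)) = 27.3 × (1 − e^(−0.442×9.14))
= 27.3 × (1 − 0.01760) = 27.3 × 0.9824 = 26.82 mg/L.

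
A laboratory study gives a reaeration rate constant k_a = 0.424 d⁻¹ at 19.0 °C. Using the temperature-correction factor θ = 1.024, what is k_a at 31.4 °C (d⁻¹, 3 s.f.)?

k_a(T₂) = k_a(T₁) · θ^(T₂−T₁) = 0.424 × 1.024^(31.4−19.0)
= 0.424 × 1.024^12.4 = 0.424 × 1.342 = 0.5690 d⁻¹.

k_a ≈ 0.569 d⁻¹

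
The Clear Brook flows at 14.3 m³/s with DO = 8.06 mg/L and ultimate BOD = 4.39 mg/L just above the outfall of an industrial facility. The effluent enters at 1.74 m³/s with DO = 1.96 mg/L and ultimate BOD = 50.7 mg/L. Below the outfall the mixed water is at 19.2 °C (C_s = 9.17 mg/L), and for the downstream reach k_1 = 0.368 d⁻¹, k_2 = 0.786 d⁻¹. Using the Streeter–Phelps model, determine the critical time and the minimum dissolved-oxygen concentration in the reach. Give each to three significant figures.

Mixed DO = (14.3×8.06 + 1.74×1.96)/(14.3+1.74) = 118.7/16.04 = 7.398 mg/L.
Mixed L₀ = (14.3×4.39 + 1.74×50.7)/(16.04) = 151.0/16.04 = 9.414 mg/L.
Initial deficit D₀ = C_s − DO₀ = 9.17 − 7.398 = 1.772 mg/L.
t_c = (1/0.4180) ln[(0.786/0.368)(1 − 1.772×0.4180/(0.368×9.414))] = 2.392 × ln(1.679) = 1.240 d.
D_c = (0.368/0.786) × 9.414 × e^(−0.368×1.240) = 0.4682 × 9.414 × 0.6336 = 2.792 mg/L.
Minimum DO = 9.17 − 2.792 = 6.378 mg/L.

t_c ≈ 1.24 d; minimum DO ≈ 6.38 mg/L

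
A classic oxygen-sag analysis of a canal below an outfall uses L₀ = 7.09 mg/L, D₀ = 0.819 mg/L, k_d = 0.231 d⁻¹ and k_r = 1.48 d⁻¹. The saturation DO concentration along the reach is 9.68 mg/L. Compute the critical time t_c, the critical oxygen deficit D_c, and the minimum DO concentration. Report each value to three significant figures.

t_c = [1/(k_r−k_d)] ln[(k_r/k_d)(1 − D₀(k_r−k_d)/(k_d L₀))]
= [1/(1.48−0.231)] ln[(1.48/0.231)(1 − 0.819×1.249/(0.231×7.09))]
= (1/1.249) ln[6.407 × 0.3754] = 0.8006 × ln(2.405) = 0.8006 × 0.8777 = 0.7027 d.
D_c = (k_d/k_r) L₀ e^(−k_d t_c) = (0.231/1.48) × 7.09 × e^(−0.231×0.7027) = 0.1561 × 7.09 × 0.8502 = 0.9408 mg/L.
Minimum DO = C_s − D_c = 9.68 − 0.9408 = 8.739 mg/L.

t_c ≈ 0.703 d; D_c ≈ 0.941 mg/L; min DO ≈ 8.74 mg/L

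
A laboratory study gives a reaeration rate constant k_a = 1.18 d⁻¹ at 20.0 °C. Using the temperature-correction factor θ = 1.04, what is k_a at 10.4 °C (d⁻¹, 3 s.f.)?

k_a ≈ 0.810 d⁻¹

k_a(T₂) = k_a(T₁) · θ^(T₂−T₁) = 1.18 × 1.04^(10.4−20.0)
= 1.18 × 1.04^-9.60 = 1.18 × 0.6862 = 0.8098 d⁻¹.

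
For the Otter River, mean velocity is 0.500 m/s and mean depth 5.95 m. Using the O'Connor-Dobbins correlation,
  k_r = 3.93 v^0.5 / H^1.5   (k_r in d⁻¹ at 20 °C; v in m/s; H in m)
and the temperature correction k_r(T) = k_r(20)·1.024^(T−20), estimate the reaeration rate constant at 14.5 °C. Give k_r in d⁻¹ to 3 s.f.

k_r(20) = 3.93 × 0.500^0.5 / 5.95^1.5 = 3.93 × 0.7071 / 14.51 = 0.1915 d⁻¹.
k_r(14.5) = 0.1915 × 1.024^(14.5−20) = 0.1915 × 0.8777 = 0.1681 d⁻¹.

k_r ≈ 0.168 d⁻¹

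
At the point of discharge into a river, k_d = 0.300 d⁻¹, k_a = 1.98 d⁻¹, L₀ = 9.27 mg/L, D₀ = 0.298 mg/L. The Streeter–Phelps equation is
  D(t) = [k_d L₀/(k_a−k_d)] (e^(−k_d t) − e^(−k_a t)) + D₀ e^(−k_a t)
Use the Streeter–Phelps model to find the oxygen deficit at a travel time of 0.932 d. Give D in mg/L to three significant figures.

D ≈ 1.04 mg/L

k_d L₀/(k_a−k_d) = 0.300×9.27/(1.98−0.300) = 2.781/1.680 = 1.655 mg/L.
e^(−k_d t) = e^(−0.300×0.9320) = 0.7561; e^(−k_a t) = e^(−1.98×0.9320) = 0.1580.
D = 1.655 × (0.7561 − 0.1580) + 0.298 × 0.1580 = 0.9901 + 0.04707 = 1.037 mg/L.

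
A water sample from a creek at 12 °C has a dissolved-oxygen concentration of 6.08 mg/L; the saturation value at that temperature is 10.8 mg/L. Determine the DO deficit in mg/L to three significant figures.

D ≈ 4.72 mg/L

D = C_s − C = 10.8 − 6.08 = 4.72 mg/L.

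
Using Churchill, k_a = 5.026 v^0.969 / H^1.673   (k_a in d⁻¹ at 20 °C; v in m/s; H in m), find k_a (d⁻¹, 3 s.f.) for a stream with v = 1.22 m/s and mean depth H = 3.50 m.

k_a ≈ 0.749 d⁻¹

k_a = 5.026 × 1.22^0.969 / 3.50^1.673 = 5.026 × 1.213 / 8.133 = 0.7493 d⁻¹.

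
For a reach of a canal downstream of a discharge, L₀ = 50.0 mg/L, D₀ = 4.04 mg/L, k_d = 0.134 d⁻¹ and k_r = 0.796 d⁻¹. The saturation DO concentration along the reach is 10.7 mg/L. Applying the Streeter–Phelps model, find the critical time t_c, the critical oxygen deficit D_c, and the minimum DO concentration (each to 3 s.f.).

t_c = [1/(k_r−k_d)] ln[(k_r/k_d)(1 − D₀(k_r−k_d)/(k_d L₀))]
= [1/(0.796−0.134)] ln[(0.796/0.134)(1 − 4.04×0.6620/(0.134×50.0))]
= (1/0.6620) ln[5.940 × 0.6008] = 1.511 × ln(3.569) = 1.511 × 1.272 = 1.922 d.
D_c = (k_d/k_r) L₀ e^(−k_d t_c) = (0.134/0.796) × 50.0 × e^(−0.134×1.922) = 0.1683 × 50.0 × 0.7730 = 6.506 mg/L.
Minimum DO = C_s − D_c = 10.7 − 6.506 = 4.194 mg/L.

t_c ≈ 1.92 d; D_c ≈ 6.51 mg/L; min DO ≈ 4.19 mg/L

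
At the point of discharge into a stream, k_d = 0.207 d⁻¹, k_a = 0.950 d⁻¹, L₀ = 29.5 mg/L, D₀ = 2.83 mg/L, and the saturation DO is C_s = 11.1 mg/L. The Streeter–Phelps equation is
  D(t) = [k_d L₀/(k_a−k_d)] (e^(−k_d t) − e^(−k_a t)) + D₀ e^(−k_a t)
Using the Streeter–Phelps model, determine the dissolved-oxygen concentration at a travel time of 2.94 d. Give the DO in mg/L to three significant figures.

k_d L₀/(k_a−k_d) = 0.207×29.5/(0.950−0.207) = 6.106/0.7430 = 8.219 mg/L.
e^(−k_d t) = e^(−0.207×2.940) = 0.5441; e^(−k_a t) = e^(−0.950×2.940) = 0.06124.
D = 8.219 × (0.5441 − 0.06124) + 2.83 × 0.06124 = 3.969 + 0.1733 = 4.142 mg/L.
DO = C_s − D = 11.1 − 4.142 = 6.958 mg/L.

DO ≈ 6.96 mg/L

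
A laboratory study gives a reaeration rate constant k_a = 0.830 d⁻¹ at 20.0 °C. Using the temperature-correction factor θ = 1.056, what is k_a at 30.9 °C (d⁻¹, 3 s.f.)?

k_a ≈ 1.50 d⁻¹

k_a(T₂) = k_a(T₁) · θ^(T₂−T₁) = 0.830 × 1.056^(30.9−20.0)
= 0.830 × 1.056^10.9 = 0.830 × 1.811 = 1.503 d⁻¹.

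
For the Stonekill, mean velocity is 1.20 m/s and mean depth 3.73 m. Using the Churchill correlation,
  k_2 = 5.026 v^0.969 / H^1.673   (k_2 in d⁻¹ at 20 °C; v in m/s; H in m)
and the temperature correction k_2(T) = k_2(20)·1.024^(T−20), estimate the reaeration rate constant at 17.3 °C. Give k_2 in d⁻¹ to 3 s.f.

k_2 ≈ 0.622 d⁻¹

k_2(20) = 5.026 × 1.20^0.969 / 3.73^1.673 = 5.026 × 1.193 / 9.046 = 0.6629 d⁻¹.
k_2(17.3) = 0.6629 × 1.024^(17.3−20) = 0.6629 × 0.9380 = 0.6218 d⁻¹.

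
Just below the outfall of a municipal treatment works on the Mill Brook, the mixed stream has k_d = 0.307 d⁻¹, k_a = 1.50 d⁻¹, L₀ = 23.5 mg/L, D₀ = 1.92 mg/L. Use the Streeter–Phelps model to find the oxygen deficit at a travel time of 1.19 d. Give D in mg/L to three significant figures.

D ≈ 3.50 mg/L

k_d L₀/(k_a−k_d) = 0.307×23.5/(1.50−0.307) = 7.215/1.193 = 6.047 mg/L.
e^(−k_d t) = e^(−0.307×1.190) = 0.6940; e^(−k_a t) = e^(−1.50×1.190) = 0.1678.
D = 6.047 × (0.6940 − 0.1678) + 1.92 × 0.1678 = 3.182 + 0.3222 = 3.504 mg/L.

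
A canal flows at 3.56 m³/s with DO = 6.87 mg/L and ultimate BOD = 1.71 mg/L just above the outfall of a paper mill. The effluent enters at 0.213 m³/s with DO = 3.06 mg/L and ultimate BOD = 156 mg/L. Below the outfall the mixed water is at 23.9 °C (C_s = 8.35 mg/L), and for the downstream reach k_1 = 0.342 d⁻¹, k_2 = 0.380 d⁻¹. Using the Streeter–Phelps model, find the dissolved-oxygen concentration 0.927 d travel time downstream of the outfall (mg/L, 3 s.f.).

DO ≈ 4.79 mg/L

Mixed DO = (3.56×6.87 + 0.213×3.06)/(3.56+0.213) = 25.11/3.773 = 6.655 mg/L.
Mixed L₀ = (3.56×1.71 + 0.213×156)/(3.773) = 39.32/3.773 = 10.42 mg/L.
Initial deficit D₀ = C_s − DO₀ = 8.35 − 6.655 = 1.695 mg/L.
D(0.927) = [0.342×10.42/(0.380−0.342)](e^(−0.342×0.927) − e^(−0.380×0.927)) + 1.695 e^(−0.380×0.927)
= 93.78 × (0.7283 − 0.7031) + 1.695 × 0.7031 = 3.556 mg/L.
DO = 8.35 − 3.556 = 4.794 mg/L.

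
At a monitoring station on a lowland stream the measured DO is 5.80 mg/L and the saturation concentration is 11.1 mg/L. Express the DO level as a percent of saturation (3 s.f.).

% saturation = C/C_s × 100 = 5.80/11.1 × 100 = 52.3 %.

52.3 % saturation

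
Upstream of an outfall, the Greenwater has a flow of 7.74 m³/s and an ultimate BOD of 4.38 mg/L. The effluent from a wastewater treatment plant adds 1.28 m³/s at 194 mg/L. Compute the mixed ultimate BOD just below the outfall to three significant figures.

Flow-weighted mixing: C = (Q_r C_r + Q_w C_w)/(Q_r + Q_w)
= (7.74×4.38 + 1.28×194)/(7.74 + 1.28) = 282.2/9.020 = 31.29 mg/L.

31.3 mg/L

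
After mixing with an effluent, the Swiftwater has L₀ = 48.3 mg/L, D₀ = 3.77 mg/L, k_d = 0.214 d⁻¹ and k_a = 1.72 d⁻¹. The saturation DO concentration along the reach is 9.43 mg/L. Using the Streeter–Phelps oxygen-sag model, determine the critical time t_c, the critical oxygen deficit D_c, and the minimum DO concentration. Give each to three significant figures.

t_c ≈ 0.855 d; D_c ≈ 5.00 mg/L; min DO ≈ 4.43 mg/L

With k_a/k_d = 8.037 and 1 − D₀(k_a−k_d)/(k_d L₀) = 0.4507,
t_c = ln(8.037 × 0.4507) / (1.72 − 0.214) = ln(3.622) / 1.506 = 1.287/1.506 = 0.8547 d.
D_c = (k_d/k_a) L₀ e^(−k_d t_c) = (0.214/1.72) × 48.3 × e^(−0.214×0.8547) = 0.1244 × 48.3 × 0.8328 = 5.005 mg/L.
Minimum DO = C_s − D_c = 9.43 − 5.005 = 4.425 mg/L.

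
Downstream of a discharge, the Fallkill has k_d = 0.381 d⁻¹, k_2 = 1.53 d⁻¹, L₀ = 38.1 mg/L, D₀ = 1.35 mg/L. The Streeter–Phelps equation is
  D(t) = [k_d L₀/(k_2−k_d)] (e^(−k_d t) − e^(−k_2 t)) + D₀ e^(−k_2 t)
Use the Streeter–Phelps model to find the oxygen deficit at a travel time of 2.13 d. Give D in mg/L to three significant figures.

D ≈ 5.18 mg/L

k_d L₀/(k_2−k_d) = 0.381×38.1/(1.53−0.381) = 14.52/1.149 = 12.63 mg/L.
e^(−k_d t) = e^(−0.381×2.130) = 0.4442; e^(−k_2 t) = e^(−1.53×2.130) = 0.03843.
D = 12.63 × (0.4442 − 0.03843) + 1.35 × 0.03843 = 5.126 + 0.05188 = 5.178 mg/L.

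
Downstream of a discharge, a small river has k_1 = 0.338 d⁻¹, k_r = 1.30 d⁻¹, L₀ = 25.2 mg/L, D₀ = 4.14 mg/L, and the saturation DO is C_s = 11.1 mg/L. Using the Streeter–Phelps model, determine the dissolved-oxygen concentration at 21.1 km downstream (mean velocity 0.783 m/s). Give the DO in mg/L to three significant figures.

Travel time t = x/v = 21.1 km / (0.783 m/s) = 21100 m / 0.783 m/s = 26950 s = 0.3119 d.
k_1 L₀/(k_r−k_1) = 0.338×25.2/(1.30−0.338) = 8.518/0.9620 = 8.854 mg/L.
e^(−k_1 t) = e^(−0.338×0.3119) = 0.8999; e^(−k_r t) = e^(−1.30×0.3119) = 0.6667.
D = 8.854 × (0.8999 − 0.6667) + 4.14 × 0.6667 = 2.065 + 2.760 = 4.825 mg/L.
DO = C_s − D = 11.1 − 4.825 = 6.275 mg/L.

DO ≈ 6.27 mg/L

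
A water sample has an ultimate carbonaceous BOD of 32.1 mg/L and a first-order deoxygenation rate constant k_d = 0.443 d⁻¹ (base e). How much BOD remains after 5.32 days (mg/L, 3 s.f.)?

L_t = L₀ e^(−k_d t) = 32.1 × e^(−0.443×5.32) = 32.1 × 0.09473 = 3.041 mg/L.

L ≈ 3.04 mg/L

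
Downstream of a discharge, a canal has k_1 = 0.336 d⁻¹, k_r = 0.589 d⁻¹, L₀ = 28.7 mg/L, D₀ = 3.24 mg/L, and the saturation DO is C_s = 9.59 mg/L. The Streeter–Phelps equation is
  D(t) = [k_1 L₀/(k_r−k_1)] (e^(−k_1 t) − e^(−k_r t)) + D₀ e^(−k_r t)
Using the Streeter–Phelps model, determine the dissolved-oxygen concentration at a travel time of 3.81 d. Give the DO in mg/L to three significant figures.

DO ≈ 2.69 mg/L

k_1 L₀/(k_r−k_1) = 0.336×28.7/(0.589−0.336) = 9.643/0.2530 = 38.12 mg/L.
e^(−k_1 t) = e^(−0.336×3.810) = 0.2780; e^(−k_r t) = e^(−0.589×3.810) = 0.1060.
D = 38.12 × (0.2780 − 0.1060) + 3.24 × 0.1060 = 6.555 + 0.3435 = 6.898 mg/L.
DO = C_s − D = 9.59 − 6.898 = 2.692 mg/L.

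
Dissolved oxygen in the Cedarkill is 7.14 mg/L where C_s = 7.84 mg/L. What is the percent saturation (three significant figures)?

% saturation = C/C_s × 100 = 7.14/7.84 × 100 = 91.1 %.

91.1 % saturation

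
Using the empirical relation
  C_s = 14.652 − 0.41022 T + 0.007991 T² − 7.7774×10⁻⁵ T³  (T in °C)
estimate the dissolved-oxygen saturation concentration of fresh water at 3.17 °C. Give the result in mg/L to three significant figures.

C_s = 14.652 − 0.41022×3.17 + 0.007991×3.17² − 7.7774×10⁻⁵×3.17³ = 13.43 mg/L.

C_s ≈ 13.4 mg/L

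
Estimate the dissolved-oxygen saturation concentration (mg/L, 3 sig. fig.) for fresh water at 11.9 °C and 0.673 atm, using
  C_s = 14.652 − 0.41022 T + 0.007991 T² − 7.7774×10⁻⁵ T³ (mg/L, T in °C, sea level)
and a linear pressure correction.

At sea level: C_s = 14.652 − 0.41022×11.9 + 0.007991×11.9² − 7.7774×10⁻⁵×11.9³ = 10.77 mg/L.
Pressure correction: C_s' = 10.77 × 0.673 = 7.249 mg/L.

C_s ≈ 7.25 mg/L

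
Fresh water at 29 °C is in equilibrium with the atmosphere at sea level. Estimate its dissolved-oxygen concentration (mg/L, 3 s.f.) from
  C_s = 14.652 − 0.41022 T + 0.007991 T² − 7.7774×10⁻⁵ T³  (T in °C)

C_s = 14.652 − 0.41022×29 + 0.007991×29² − 7.7774×10⁻⁵×29³ = 7.579 mg/L.

C_s ≈ 7.58 mg/L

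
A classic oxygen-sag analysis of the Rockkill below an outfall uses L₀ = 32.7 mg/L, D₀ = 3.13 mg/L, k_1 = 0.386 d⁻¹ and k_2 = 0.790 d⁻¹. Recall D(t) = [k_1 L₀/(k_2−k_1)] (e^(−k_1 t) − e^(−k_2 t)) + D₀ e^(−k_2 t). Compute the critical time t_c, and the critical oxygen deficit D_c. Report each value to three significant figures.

t_c = [1/(k_2−k_1)] ln[(k_2/k_1)(1 − D₀(k_2−k_1)/(k_1 L₀))]
= [1/(0.790−0.386)] ln[(0.790/0.386)(1 − 3.13×0.4040/(0.386×32.7))]
= (1/0.4040) ln[2.047 × 0.8998] = 2.475 × ln(1.842) = 2.475 × 0.6106 = 1.511 d.
L(t_c) = L₀ e^(−k_1 t_c) = 32.7 × 0.5580 = 18.25 mg/L, and at the critical point k_2 D_c = k_1 L, so D_c = (0.386/0.790) × 18.25 = 8.915 mg/L.

t_c ≈ 1.51 d; D_c ≈ 8.92 mg/L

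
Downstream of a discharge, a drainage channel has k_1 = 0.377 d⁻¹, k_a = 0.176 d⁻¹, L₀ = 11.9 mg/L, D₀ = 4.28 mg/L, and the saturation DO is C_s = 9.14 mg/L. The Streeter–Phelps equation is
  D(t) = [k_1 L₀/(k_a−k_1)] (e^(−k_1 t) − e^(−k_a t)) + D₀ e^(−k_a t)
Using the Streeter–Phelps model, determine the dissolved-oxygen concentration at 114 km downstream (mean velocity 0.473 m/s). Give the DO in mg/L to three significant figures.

Travel time t = x/v = 114 km / (0.473 m/s) = 114000 m / 0.473 m/s = 241000 s = 2.790 d.
k_1 L₀/(k_a−k_1) = 0.377×11.9/(0.176−0.377) = 4.486/-0.2010 = -22.32 mg/L.
e^(−k_1 t) = e^(−0.377×2.790) = 0.3494; e^(−k_a t) = e^(−0.176×2.790) = 0.6120.
D = -22.32 × (0.3494 − 0.6120) + 4.28 × 0.6120 = 5.863 + 2.620 = 8.483 mg/L.
DO = C_s − D = 9.14 − 8.483 = 0.6575 mg/L.

DO ≈ 0.657 mg/L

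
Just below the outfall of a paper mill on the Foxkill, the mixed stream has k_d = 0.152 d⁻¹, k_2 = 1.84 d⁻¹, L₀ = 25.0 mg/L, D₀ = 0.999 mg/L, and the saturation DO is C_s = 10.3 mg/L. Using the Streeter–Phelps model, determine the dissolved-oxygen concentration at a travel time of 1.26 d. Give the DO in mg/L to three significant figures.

DO ≈ 8.56 mg/L

k_d L₀/(k_2−k_d) = 0.152×25.0/(1.84−0.152) = 3.800/1.688 = 2.251 mg/L.
e^(−k_d t) = e^(−0.152×1.260) = 0.8257; e^(−k_2 t) = e^(−1.84×1.260) = 0.09843.
D = 2.251 × (0.8257 − 0.09843) + 0.999 × 0.09843 = 1.637 + 0.09833 = 1.736 mg/L.
DO = C_s − D = 10.3 − 1.736 = 8.564 mg/L.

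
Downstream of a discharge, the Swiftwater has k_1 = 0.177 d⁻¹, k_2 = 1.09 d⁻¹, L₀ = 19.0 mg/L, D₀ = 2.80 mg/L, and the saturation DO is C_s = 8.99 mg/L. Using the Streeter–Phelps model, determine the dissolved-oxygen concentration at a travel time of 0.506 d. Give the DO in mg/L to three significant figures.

DO ≈ 6.13 mg/L

k_1 L₀/(k_2−k_1) = 0.177×19.0/(1.09−0.177) = 3.363/0.9130 = 3.683 mg/L.
e^(−k_1 t) = e^(−0.177×0.5060) = 0.9143; e^(−k_2 t) = e^(−1.09×0.5060) = 0.5761.
D = 3.683 × (0.9143 − 0.5761) + 2.80 × 0.5761 = 1.246 + 1.613 = 2.859 mg/L.
DO = C_s − D = 8.99 − 2.859 = 6.131 mg/L.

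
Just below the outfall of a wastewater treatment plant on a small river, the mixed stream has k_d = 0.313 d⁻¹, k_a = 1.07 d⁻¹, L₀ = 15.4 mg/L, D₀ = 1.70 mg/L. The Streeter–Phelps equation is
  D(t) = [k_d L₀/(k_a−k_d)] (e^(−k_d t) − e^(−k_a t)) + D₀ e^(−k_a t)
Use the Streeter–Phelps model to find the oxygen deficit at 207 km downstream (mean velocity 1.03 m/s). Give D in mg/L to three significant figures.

D ≈ 2.69 mg/L

Travel time t = x/v = 207 km / (1.03 m/s) = 207000 m / 1.03 m/s = 201000 s = 2.326 d.
k_d L₀/(k_a−k_d) = 0.313×15.4/(1.07−0.313) = 4.820/0.7570 = 6.368 mg/L.
e^(−k_d t) = e^(−0.313×2.326) = 0.4828; e^(−k_a t) = e^(−1.07×2.326) = 0.08300.
D = 6.368 × (0.4828 − 0.08300) + 1.70 × 0.08300 = 2.546 + 0.1411 = 2.687 mg/L.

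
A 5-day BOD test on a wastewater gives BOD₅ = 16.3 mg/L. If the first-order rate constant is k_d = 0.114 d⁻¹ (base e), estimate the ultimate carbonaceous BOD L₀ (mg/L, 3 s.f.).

BOD₅ = L₀(1 − e^(−5k_d)) ⇒ L₀ = BOD₅ / (1 − e^(−5×0.114))
= 16.3 / (1 − 0.5655) = 16.3 / 0.4345 = 37.52 mg/L.

L₀ ≈ 37.5 mg/L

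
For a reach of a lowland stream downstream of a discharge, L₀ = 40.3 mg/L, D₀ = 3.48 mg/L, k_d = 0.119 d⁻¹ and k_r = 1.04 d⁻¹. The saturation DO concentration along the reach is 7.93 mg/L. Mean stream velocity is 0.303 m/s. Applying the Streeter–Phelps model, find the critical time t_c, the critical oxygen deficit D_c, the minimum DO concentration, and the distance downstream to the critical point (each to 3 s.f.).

t_c ≈ 1.16 d; D_c ≈ 4.02 mg/L; min DO ≈ 3.91 mg/L; x_c ≈ 30.3 km

At the critical point dD/dt = 0, so k_d L₀ e^(−k_d t) = k_r D. Substituting D(t) from the Streeter–Phelps equation and solving for t gives
t_c = ln[(k_r/k_d)(1 − D₀(k_r−k_d)/(k_d L₀))] / (k_r−k_d).
Here k_r−k_d = 0.9210 d⁻¹ and 1 − D₀(k_r−k_d)/(k_d L₀) = 1 − 3.48×0.9210/(0.119×40.3) = 0.3317, so
t_c = ln(8.739 × 0.3317) / 0.9210 = 1.064 / 0.9210 = 1.156 d.
L(t_c) = L₀ e^(−k_d t_c) = 40.3 × 0.8715 = 35.12 mg/L, and at the critical point k_r D_c = k_d L, so D_c = (0.119/1.04) × 35.12 = 4.019 mg/L.
Minimum DO = C_s − D_c = 7.93 − 4.019 = 3.911 mg/L.
x_c = v t_c = 0.303 m/s × 1.156 d × 86400 s/d = 30250 m ≈ 30.3 km.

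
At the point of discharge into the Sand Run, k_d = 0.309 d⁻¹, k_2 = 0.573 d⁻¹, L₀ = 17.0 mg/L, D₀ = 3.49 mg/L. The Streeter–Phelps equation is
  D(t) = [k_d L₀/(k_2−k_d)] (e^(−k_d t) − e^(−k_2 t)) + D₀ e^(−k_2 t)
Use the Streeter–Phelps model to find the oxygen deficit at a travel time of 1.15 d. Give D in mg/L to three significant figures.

k_d L₀/(k_2−k_d) = 0.309×17.0/(0.573−0.309) = 5.253/0.2640 = 19.90 mg/L.
e^(−k_d t) = e^(−0.309×1.150) = 0.7009; e^(−k_2 t) = e^(−0.573×1.150) = 0.5174.
D = 19.90 × (0.7009 − 0.5174) + 3.49 × 0.5174 = 3.652 + 1.806 = 5.458 mg/L.

D ≈ 5.46 mg/L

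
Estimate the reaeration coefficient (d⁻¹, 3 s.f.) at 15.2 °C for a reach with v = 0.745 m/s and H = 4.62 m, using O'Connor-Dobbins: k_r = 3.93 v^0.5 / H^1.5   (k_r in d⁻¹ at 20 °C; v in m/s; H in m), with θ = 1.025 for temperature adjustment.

k_r(20) = 3.93 × 0.745^0.5 / 4.62^1.5 = 3.93 × 0.8631 / 9.930 = 0.3416 d⁻¹.
k_r(15.2) = 0.3416 × 1.025^(15.2−20) = 0.3416 × 0.8882 = 0.3034 d⁻¹.

k_r ≈ 0.303 d⁻¹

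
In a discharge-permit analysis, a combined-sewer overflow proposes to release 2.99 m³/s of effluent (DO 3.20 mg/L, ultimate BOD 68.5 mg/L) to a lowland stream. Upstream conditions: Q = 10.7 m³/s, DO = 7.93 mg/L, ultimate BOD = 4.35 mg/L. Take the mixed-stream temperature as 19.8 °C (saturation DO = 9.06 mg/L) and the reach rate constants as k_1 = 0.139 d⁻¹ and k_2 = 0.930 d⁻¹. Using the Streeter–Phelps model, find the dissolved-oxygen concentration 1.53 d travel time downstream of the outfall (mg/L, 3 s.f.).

DO ≈ 6.71 mg/L

Mixed DO = (10.7×7.93 + 2.99×3.20)/(10.7+2.99) = 94.42/13.69 = 6.897 mg/L.
Mixed L₀ = (10.7×4.35 + 2.99×68.5)/(13.69) = 251.4/13.69 = 18.36 mg/L.
Initial deficit D₀ = C_s − DO₀ = 9.06 − 6.897 = 2.163 mg/L.
D(1.53) = [0.139×18.36/(0.930−0.139)](e^(−0.139×1.53) − e^(−0.930×1.53)) + 2.163 e^(−0.930×1.53)
= 3.226 × (0.8084 − 0.2410) + 2.163 × 0.2410 = 2.352 mg/L.
DO = 9.06 − 2.352 = 6.708 mg/L.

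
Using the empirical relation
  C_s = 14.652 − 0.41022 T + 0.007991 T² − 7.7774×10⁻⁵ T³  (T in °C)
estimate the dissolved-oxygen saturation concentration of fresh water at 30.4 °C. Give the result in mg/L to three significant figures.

C_s = 14.652 − 0.41022×30.4 + 0.007991×30.4² − 7.7774×10⁻⁵×30.4³ = 7.381 mg/L.

C_s ≈ 7.38 mg/L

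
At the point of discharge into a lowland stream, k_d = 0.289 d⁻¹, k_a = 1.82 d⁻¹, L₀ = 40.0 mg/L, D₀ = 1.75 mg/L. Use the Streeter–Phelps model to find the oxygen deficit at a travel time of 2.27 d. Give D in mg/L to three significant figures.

k_d L₀/(k_a−k_d) = 0.289×40.0/(1.82−0.289) = 11.56/1.531 = 7.551 mg/L.
e^(−k_d t) = e^(−0.289×2.270) = 0.5189; e^(−k_a t) = e^(−1.82×2.270) = 0.01606.
D = 7.551 × (0.5189 − 0.01606) + 1.75 × 0.01606 = 3.797 + 0.02811 = 3.825 mg/L.

D ≈ 3.82 mg/L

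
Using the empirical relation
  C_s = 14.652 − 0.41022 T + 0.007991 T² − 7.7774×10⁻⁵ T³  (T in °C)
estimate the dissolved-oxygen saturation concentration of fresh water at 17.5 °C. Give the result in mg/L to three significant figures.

C_s ≈ 9.50 mg/L

C_s = 14.652 − 0.41022×17.5 + 0.007991×17.5² − 7.7774×10⁻⁵×17.5³ = 9.504 mg/L.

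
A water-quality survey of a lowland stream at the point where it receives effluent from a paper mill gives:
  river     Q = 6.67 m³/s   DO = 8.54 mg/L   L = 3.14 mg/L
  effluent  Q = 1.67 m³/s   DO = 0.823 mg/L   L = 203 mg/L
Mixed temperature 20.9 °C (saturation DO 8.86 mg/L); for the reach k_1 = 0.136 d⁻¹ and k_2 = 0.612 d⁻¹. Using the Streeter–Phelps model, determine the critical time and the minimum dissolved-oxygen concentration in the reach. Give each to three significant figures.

Mixed DO = (6.67×8.54 + 1.67×0.823)/(6.67+1.67) = 58.34/8.340 = 6.995 mg/L.
Mixed L₀ = (6.67×3.14 + 1.67×203)/(8.340) = 360.0/8.340 = 43.16 mg/L.
Initial deficit D₀ = C_s − DO₀ = 8.86 − 6.995 = 1.865 mg/L.
t_c = (1/0.4760) ln[(0.612/0.136)(1 − 1.865×0.4760/(0.136×43.16))] = 2.101 × ln(3.819) = 2.815 d.
D_c = (0.136/0.612) × 43.16 × e^(−0.136×2.815) = 0.2222 × 43.16 × 0.6819 = 6.540 mg/L.
Minimum DO = 8.86 − 6.540 = 2.320 mg/L.

t_c ≈ 2.82 d; minimum DO ≈ 2.32 mg/L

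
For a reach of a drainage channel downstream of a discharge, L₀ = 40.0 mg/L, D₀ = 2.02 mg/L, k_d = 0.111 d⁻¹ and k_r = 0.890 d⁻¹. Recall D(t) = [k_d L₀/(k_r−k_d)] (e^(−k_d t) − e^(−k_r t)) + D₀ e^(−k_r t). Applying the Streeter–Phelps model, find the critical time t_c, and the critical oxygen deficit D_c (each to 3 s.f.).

With k_r/k_d = 8.018 and 1 − D₀(k_r−k_d)/(k_d L₀) = 0.6456,
t_c = ln(8.018 × 0.6456) / (0.890 − 0.111) = ln(5.176) / 0.7790 = 1.644/0.7790 = 2.111 d.
L(t_c) = L₀ e^(−k_d t_c) = 40.0 × 0.7911 = 31.65 mg/L, and at the critical point k_r D_c = k_d L, so D_c = (0.111/0.890) × 31.65 = 3.947 mg/L.

t_c ≈ 2.11 d; D_c ≈ 3.95 mg/L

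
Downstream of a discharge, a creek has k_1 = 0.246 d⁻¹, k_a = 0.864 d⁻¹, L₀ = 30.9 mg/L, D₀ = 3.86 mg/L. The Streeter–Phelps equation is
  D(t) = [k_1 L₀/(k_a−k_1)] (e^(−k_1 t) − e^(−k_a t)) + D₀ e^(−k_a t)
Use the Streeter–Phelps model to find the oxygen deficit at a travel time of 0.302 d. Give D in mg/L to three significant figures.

k_1 L₀/(k_a−k_1) = 0.246×30.9/(0.864−0.246) = 7.601/0.6180 = 12.30 mg/L.
e^(−k_1 t) = e^(−0.246×0.3020) = 0.9284; e^(−k_a t) = e^(−0.864×0.3020) = 0.7703.
D = 12.30 × (0.9284 − 0.7703) + 3.86 × 0.7703 = 1.944 + 2.973 = 4.918 mg/L.

D ≈ 4.92 mg/L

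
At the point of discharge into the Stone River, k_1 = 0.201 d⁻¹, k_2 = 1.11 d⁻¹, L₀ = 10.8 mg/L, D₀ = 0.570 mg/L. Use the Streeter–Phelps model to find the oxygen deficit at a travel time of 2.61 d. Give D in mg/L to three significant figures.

k_1 L₀/(k_2−k_1) = 0.201×10.8/(1.11−0.201) = 2.171/0.9090 = 2.388 mg/L.
e^(−k_1 t) = e^(−0.201×2.610) = 0.5918; e^(−k_2 t) = e^(−1.11×2.610) = 0.05518.
D = 2.388 × (0.5918 − 0.05518) + 0.570 × 0.05518 = 1.281 + 0.03145 = 1.313 mg/L.

D ≈ 1.31 mg/L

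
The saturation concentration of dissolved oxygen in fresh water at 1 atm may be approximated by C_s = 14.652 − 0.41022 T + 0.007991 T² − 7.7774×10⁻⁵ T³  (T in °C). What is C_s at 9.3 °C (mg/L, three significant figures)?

C_s ≈ 11.5 mg/L

C_s = 14.652 − 0.41022×9.3 + 0.007991×9.3² − 7.7774×10⁻⁵×9.3³ = 11.47 mg/L.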